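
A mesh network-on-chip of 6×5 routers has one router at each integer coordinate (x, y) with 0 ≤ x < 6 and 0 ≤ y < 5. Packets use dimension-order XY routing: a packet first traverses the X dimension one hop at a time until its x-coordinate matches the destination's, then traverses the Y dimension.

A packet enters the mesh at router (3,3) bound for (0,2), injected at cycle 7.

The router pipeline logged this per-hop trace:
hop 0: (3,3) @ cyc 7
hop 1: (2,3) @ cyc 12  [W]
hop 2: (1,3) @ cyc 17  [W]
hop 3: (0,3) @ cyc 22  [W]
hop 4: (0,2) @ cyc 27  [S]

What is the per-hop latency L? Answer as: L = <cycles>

L = 5

Between hops 0 and 1 the cycle counter advances 12 − 7 = 5.
Per-hop latency L = Δcyc = 5.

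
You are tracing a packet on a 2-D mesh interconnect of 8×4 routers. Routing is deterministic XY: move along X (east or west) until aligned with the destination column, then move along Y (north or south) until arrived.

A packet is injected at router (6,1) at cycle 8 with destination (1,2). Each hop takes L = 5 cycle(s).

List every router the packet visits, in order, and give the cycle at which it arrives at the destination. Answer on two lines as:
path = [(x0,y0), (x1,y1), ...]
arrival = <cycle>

path = [(6,1), (5,1), (4,1), (3,1), (2,1), (1,1), (1,2)]
arrival = 38

#0 — 6,1 | c8
#1 — 5,1 | c13 | W
#2 — 4,1 | c18 | W
#3 — 3,1 | c23 | W
#4 — 2,1 | c28 | W
#5 — 1,1 | c33 | W
#6 — 1,2 | c38 | N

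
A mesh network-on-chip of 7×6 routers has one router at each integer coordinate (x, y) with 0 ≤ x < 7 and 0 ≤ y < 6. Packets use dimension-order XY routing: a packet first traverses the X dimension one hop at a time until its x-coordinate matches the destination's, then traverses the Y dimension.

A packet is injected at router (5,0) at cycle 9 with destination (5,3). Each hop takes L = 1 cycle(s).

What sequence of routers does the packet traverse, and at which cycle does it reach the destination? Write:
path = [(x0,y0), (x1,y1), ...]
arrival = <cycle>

path = [(5,0), (5,1), (5,2), (5,3)]
arrival = 12

#0 — 5,0 | c9
#1 — 5,1 | c10 | N
#2 — 5,2 | c11 | N
#3 — 5,3 | c12 | N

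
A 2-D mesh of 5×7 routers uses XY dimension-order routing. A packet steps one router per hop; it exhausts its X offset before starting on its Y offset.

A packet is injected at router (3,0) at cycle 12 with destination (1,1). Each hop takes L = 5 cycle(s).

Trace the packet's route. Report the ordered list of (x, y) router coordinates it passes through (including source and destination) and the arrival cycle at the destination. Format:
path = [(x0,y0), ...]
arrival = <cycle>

path = [(3,0), (2,0), (1,0), (1,1)]
arrival = 27

hop 0: (3,0) @ cyc 12
hop 1: (2,0) @ cyc 17  [W]
hop 2: (1,0) @ cyc 22  [W]
hop 3: (1,1) @ cyc 27  [N]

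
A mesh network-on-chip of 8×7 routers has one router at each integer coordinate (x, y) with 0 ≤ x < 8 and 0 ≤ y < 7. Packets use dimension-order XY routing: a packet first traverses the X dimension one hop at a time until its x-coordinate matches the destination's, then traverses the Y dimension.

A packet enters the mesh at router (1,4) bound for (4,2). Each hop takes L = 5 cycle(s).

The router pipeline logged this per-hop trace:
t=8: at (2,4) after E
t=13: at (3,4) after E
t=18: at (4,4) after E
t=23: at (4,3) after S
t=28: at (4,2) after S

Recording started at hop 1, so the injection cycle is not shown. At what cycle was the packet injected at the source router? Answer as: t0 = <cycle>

Hop 1 reached at cycle 8; hop k is at t0 + k·L.
Therefore t0 = 8 − L = 3.

t0 = 3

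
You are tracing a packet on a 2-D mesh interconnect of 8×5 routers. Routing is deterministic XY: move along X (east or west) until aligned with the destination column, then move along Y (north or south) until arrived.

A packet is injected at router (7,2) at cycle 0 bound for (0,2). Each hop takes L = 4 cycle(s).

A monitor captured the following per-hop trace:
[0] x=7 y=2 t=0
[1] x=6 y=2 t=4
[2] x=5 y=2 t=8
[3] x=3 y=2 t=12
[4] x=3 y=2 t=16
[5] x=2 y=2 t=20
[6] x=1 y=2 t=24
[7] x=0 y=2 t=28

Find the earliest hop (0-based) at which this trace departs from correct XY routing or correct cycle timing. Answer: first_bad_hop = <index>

first_bad_hop = 3

  1: Δx=-1 Δy=+0 Δt=4 [ok]
  2: Δx=-1 Δy=+0 Δt=4 [ok]
  3: Δx=-2 Δy=+0 Δt=4 [BAD: non-unit step]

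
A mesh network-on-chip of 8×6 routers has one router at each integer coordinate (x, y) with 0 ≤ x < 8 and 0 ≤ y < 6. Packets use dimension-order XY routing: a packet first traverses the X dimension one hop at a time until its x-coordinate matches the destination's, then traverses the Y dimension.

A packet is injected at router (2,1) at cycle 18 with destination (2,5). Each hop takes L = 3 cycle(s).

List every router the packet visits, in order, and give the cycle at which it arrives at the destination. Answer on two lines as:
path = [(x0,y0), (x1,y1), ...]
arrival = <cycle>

hop 0: (2,1) @ cyc 18
hop 1: (2,2) @ cyc 21  [N]
hop 2: (2,3) @ cyc 24  [N]
hop 3: (2,4) @ cyc 27  [N]
hop 4: (2,5) @ cyc 30  [N]

path = [(2,1), (2,2), (2,3), (2,4), (2,5)]
arrival = 30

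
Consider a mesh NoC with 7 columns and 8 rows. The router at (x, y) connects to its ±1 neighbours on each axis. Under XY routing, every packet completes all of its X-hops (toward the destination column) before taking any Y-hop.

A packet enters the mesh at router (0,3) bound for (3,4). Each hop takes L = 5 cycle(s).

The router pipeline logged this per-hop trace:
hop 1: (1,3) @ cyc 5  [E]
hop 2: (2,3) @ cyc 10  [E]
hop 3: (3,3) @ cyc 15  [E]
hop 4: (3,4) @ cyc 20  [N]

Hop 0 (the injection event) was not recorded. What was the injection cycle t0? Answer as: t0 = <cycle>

t0 = 0

The first recorded entry is hop 1 at cycle 5.
t0 = cyc[1] − L = 5 − 5 = 0.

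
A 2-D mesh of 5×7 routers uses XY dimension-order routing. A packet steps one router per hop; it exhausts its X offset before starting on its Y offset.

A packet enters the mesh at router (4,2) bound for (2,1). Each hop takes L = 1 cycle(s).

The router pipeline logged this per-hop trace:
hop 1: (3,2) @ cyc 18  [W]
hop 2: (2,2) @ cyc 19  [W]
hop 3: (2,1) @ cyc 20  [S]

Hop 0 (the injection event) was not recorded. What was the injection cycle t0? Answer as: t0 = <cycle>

t0 = 17

Hop 1 reached at cycle 18; hop k is at t0 + k·L.
t0 = cyc[1] − L = 18 − 1 = 17.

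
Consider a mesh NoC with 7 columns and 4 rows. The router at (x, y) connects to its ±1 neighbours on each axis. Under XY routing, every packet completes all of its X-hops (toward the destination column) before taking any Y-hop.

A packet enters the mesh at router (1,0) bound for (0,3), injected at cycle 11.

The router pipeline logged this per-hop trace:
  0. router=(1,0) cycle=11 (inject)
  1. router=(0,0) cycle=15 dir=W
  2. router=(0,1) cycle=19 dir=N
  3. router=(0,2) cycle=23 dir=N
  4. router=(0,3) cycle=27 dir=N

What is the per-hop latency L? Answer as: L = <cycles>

cyc[1] − cyc[0] = 15 − 11 = 4.
Per-hop latency L = Δcyc = 4.

L = 4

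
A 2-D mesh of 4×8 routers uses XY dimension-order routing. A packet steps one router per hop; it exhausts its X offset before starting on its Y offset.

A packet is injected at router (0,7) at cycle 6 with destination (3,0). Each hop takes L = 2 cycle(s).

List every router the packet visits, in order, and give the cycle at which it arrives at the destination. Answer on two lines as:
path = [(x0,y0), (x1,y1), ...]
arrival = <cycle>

path = [(0,7), (1,7), (2,7), (3,7), (3,6), (3,5), (3,4), (3,3), (3,2), (3,1), (3,0)]
arrival = 26

t=6: at (0,7)
t=8: at (1,7) after E
t=10: at (2,7) after E
t=12: at (3,7) after E
t=14: at (3,6) after S
t=16: at (3,5) after S
t=18: at (3,4) after S
t=20: at (3,3) after S
t=22: at (3,2) after S
t=24: at (3,1) after S
t=26: at (3,0) after S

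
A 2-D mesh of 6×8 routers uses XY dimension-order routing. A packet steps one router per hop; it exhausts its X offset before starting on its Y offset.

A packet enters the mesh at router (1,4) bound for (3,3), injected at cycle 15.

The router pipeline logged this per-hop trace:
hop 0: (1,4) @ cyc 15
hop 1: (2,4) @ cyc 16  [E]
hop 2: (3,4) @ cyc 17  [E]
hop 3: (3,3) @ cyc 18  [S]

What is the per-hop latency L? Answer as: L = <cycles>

L = 1

From hop 0 (15) to hop 1 (16): +1 cycles.
That increment is L by definition: L = 1.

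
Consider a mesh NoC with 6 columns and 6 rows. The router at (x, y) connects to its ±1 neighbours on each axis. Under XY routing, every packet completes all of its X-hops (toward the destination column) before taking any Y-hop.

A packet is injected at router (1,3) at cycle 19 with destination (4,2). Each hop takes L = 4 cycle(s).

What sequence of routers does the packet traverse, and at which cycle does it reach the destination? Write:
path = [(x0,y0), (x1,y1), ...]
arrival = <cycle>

path = [(1,3), (2,3), (3,3), (4,3), (4,2)]
arrival = 35

[0] x=1 y=3 t=19
[1] x=2 y=3 t=23 →E
[2] x=3 y=3 t=27 →E
[3] x=4 y=3 t=31 →E
[4] x=4 y=2 t=35 →S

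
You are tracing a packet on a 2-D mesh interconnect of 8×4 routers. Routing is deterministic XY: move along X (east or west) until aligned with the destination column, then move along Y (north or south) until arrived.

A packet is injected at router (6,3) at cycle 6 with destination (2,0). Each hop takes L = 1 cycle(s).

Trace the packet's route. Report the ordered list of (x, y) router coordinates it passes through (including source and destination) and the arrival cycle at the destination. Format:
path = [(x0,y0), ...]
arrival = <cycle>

path = [(6,3), (5,3), (4,3), (3,3), (2,3), (2,2), (2,1), (2,0)]
arrival = 13

  0. router=(6,3) cycle=6 (inject)
  1. router=(5,3) cycle=7 dir=W
  2. router=(4,3) cycle=8 dir=W
  3. router=(3,3) cycle=9 dir=W
  4. router=(2,3) cycle=10 dir=W
  5. router=(2,2) cycle=11 dir=S
  6. router=(2,1) cycle=12 dir=S
  7. router=(2,0) cycle=13 dir=S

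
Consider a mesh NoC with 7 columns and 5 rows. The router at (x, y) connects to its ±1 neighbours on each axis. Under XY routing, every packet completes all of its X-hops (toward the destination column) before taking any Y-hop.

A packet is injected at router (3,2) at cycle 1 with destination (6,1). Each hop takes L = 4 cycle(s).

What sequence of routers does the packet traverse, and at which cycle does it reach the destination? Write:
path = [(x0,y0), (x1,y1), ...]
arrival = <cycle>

path = [(3,2), (4,2), (5,2), (6,2), (6,1)]
arrival = 17

src (3,2)  cyc=1
E→(4,2)  cyc=5
E→(5,2)  cyc=9
E→(6,2)  cyc=13
S→(6,1)  cyc=17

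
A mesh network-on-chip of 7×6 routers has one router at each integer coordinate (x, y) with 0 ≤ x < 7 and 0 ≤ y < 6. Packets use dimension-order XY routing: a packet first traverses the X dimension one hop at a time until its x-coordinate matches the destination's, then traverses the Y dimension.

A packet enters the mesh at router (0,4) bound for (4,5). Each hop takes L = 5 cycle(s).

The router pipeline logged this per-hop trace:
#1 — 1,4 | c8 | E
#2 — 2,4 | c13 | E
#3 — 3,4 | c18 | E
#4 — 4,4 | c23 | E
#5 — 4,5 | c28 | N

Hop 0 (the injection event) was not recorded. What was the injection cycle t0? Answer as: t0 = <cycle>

t0 = 3

cyc[1] = 8 and cyc[k] = t0 + k·L for every k.
So t0 = 8 − 1·5 = 3.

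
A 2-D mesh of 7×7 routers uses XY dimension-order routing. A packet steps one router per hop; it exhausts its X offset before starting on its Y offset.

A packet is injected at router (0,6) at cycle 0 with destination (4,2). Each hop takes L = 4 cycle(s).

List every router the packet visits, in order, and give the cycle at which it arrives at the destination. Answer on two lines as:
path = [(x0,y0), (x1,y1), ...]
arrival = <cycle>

src (0,6)  cyc=0
E→(1,6)  cyc=4
E→(2,6)  cyc=8
E→(3,6)  cyc=12
E→(4,6)  cyc=16
S→(4,5)  cyc=20
S→(4,4)  cyc=24
S→(4,3)  cyc=28
S→(4,2)  cyc=32

path = [(0,6), (1,6), (2,6), (3,6), (4,6), (4,5), (4,4), (4,3), (4,2)]
arrival = 32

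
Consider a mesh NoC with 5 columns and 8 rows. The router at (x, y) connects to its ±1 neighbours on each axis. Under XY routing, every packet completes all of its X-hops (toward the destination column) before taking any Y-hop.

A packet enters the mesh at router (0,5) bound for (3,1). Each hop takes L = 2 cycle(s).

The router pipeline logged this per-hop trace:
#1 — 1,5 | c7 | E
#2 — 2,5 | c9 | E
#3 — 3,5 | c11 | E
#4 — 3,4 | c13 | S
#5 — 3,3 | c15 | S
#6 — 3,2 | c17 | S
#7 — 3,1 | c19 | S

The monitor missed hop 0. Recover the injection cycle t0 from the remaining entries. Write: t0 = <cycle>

t0 = 5

Hop 1 reached at cycle 7; hop k is at t0 + k·L.
So t0 = 7 − 1·2 = 5.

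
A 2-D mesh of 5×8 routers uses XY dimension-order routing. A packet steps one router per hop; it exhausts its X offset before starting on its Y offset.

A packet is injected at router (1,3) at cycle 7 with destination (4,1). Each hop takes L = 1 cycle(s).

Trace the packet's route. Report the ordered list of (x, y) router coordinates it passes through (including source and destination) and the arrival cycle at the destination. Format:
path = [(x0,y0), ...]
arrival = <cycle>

path = [(1,3), (2,3), (3,3), (4,3), (4,2), (4,1)]
arrival = 12

#0 — 1,3 | c7
#1 — 2,3 | c8 | E
#2 — 3,3 | c9 | E
#3 — 4,3 | c10 | E
#4 — 4,2 | c11 | S
#5 — 4,1 | c12 | S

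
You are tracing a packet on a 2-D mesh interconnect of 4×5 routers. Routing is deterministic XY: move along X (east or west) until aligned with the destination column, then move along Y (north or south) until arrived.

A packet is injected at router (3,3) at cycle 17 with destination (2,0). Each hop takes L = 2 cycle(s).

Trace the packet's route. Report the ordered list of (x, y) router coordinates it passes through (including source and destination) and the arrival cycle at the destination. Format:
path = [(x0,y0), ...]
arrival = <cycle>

path = [(3,3), (2,3), (2,2), (2,1), (2,0)]
arrival = 25

#0 — 3,3 | c17
#1 — 2,3 | c19 | W
#2 — 2,2 | c21 | S
#3 — 2,1 | c23 | S
#4 — 2,0 | c25 | S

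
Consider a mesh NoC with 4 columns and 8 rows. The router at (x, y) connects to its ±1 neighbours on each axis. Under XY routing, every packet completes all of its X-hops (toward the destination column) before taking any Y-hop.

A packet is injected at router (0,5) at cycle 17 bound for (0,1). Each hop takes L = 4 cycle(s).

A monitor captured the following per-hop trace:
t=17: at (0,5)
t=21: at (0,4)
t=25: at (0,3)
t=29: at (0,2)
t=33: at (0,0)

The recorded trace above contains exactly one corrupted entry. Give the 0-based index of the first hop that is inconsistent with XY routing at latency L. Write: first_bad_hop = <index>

hop 1: step (+0,-1), +4 cyc — ok
hop 2: step (+0,-1), +4 cyc — ok
hop 3: step (+0,-1), +4 cyc — ok
hop 4: step (+0,-2), +4 cyc — BAD: non-unit step

first_bad_hop = 4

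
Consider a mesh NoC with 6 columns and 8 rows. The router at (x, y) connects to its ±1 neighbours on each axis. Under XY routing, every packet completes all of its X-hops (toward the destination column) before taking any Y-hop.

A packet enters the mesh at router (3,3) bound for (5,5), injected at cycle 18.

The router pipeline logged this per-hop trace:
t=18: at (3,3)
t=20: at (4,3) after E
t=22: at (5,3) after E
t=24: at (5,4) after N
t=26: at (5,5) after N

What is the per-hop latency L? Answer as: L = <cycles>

L = 2

From hop 0 (18) to hop 1 (20): +2 cycles.
That increment is L by definition: L = 2.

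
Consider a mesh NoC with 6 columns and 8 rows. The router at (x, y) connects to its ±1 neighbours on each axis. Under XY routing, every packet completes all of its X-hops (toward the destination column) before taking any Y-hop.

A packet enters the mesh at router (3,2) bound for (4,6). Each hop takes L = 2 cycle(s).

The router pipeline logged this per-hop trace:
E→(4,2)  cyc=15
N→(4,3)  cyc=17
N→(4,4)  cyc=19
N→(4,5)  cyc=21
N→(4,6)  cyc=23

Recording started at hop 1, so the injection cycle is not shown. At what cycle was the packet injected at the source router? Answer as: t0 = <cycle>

cyc[1] = 15 and cyc[k] = t0 + k·L for every k.
Therefore t0 = 15 − L = 13.

t0 = 13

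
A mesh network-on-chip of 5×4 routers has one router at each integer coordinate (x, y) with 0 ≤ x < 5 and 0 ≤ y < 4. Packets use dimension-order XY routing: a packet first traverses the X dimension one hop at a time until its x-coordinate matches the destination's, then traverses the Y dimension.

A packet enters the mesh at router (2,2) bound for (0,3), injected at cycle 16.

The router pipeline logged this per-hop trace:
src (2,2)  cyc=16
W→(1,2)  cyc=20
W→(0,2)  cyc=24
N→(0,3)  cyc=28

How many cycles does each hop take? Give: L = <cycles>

From hop 0 (16) to hop 1 (20): +4 cycles.
One hop costs L cycles, so L = 4.

L = 4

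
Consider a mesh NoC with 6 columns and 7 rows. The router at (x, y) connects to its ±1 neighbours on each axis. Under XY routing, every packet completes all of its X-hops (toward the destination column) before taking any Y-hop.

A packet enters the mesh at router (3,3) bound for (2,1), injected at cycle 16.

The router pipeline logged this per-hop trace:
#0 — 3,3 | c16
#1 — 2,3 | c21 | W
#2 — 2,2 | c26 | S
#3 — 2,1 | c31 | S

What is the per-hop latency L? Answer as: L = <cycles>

cyc[1] − cyc[0] = 21 − 16 = 5.
That increment is L by definition: L = 5.

L = 5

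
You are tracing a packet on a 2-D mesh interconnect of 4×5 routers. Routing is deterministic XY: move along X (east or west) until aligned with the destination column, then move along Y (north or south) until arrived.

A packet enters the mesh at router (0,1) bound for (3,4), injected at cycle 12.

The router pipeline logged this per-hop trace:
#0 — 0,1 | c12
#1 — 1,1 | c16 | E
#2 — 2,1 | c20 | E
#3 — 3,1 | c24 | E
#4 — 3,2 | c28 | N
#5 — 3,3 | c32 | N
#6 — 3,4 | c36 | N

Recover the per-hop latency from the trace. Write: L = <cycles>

Between hops 0 and 1 the cycle counter advances 16 − 12 = 4.
One hop costs L cycles, so L = 4.

L = 4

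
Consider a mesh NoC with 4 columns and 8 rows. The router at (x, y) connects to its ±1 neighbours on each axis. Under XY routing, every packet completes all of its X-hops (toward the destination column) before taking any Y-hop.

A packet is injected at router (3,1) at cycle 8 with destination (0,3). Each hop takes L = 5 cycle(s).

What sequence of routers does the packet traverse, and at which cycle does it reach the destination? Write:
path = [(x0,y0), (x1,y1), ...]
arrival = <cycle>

#0 — 3,1 | c8
#1 — 2,1 | c13 | W
#2 — 1,1 | c18 | W
#3 — 0,1 | c23 | W
#4 — 0,2 | c28 | N
#5 — 0,3 | c33 | N

path = [(3,1), (2,1), (1,1), (0,1), (0,2), (0,3)]
arrival = 33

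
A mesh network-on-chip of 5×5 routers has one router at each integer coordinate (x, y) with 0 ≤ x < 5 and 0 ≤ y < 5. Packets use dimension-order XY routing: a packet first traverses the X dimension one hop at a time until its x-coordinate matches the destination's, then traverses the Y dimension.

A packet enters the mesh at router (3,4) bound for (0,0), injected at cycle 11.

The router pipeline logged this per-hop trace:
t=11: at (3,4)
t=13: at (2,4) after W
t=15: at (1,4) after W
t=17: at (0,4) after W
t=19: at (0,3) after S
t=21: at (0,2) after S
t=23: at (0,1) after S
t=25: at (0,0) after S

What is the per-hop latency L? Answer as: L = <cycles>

From hop 0 (11) to hop 1 (13): +2 cycles.
Per-hop latency L = Δcyc = 2.

L = 2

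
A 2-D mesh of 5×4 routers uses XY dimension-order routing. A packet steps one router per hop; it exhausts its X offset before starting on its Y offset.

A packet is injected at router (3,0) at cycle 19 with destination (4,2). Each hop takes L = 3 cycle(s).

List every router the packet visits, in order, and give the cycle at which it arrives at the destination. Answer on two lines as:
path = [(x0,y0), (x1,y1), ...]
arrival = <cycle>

path = [(3,0), (4,0), (4,1), (4,2)]
arrival = 28

  0. router=(3,0) cycle=19 (inject)
  1. router=(4,0) cycle=22 dir=E
  2. router=(4,1) cycle=25 dir=N
  3. router=(4,2) cycle=28 dir=N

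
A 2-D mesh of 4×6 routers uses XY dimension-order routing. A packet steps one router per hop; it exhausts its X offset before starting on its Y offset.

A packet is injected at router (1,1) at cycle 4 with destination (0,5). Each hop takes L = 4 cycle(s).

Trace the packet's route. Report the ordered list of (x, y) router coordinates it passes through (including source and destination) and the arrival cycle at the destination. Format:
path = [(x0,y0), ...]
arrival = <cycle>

src (1,1)  cyc=4
W→(0,1)  cyc=8
N→(0,2)  cyc=12
N→(0,3)  cyc=16
N→(0,4)  cyc=20
N→(0,5)  cyc=24

path = [(1,1), (0,1), (0,2), (0,3), (0,4), (0,5)]
arrival = 24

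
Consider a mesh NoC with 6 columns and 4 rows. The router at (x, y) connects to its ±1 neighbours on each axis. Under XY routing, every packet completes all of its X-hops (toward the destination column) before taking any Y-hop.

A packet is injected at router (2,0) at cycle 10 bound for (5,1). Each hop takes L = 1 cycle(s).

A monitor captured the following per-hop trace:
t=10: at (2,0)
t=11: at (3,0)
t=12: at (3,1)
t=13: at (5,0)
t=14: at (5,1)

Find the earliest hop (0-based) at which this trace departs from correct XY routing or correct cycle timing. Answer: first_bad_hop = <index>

  1: Δx=+1 Δy=+0 Δt=1 [ok]
  2: Δx=+0 Δy=+1 Δt=1 [BAD: Y-move but x=3≠5]

first_bad_hop = 2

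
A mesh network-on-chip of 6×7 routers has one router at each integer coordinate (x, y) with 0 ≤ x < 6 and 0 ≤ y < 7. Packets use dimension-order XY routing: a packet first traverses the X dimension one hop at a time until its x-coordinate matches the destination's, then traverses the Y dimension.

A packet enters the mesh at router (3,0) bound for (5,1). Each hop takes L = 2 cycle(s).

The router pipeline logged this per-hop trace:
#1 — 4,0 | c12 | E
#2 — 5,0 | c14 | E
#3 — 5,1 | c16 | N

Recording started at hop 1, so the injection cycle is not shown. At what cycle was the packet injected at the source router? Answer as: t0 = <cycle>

cyc[1] = 12 and cyc[k] = t0 + k·L for every k.
t0 = cyc[1] − L = 12 − 2 = 10.

t0 = 10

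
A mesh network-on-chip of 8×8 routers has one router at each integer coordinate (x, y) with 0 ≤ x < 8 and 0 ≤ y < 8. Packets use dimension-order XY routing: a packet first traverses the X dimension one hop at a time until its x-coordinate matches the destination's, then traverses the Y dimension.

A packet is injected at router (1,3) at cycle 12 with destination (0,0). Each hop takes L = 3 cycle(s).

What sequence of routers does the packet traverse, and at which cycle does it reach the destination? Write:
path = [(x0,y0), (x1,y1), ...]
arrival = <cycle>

#0 — 1,3 | c12
#1 — 0,3 | c15 | W
#2 — 0,2 | c18 | S
#3 — 0,1 | c21 | S
#4 — 0,0 | c24 | S

path = [(1,3), (0,3), (0,2), (0,1), (0,0)]
arrival = 24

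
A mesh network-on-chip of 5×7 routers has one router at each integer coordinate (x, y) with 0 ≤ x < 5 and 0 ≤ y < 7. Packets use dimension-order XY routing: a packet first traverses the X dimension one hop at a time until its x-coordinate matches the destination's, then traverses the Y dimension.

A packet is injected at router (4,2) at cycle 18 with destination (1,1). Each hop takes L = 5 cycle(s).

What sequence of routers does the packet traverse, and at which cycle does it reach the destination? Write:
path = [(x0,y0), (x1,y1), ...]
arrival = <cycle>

path = [(4,2), (3,2), (2,2), (1,2), (1,1)]
arrival = 38

#0 — 4,2 | c18
#1 — 3,2 | c23 | W
#2 — 2,2 | c28 | W
#3 — 1,2 | c33 | W
#4 — 1,1 | c38 | S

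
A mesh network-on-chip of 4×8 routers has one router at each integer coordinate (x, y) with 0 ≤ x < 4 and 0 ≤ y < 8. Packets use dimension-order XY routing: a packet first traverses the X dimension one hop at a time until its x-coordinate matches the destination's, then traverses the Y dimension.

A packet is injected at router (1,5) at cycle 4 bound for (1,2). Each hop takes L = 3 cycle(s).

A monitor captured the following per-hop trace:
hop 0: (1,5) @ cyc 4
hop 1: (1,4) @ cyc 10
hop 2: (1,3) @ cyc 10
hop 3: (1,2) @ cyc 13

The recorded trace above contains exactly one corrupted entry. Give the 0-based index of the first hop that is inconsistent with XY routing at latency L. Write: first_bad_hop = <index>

  1: Δx=+0 Δy=-1 Δt=6 [BAD: Δcyc=6≠L]

first_bad_hop = 1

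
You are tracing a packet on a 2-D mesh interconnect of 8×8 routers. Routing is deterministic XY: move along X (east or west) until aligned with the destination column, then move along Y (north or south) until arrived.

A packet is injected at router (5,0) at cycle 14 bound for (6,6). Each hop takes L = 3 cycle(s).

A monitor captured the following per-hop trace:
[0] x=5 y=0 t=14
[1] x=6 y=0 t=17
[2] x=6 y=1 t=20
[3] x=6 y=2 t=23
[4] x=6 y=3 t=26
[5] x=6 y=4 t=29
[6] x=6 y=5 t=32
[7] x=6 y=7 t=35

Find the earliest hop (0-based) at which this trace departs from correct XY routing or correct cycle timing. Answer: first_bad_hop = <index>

first_bad_hop = 7

check 1→ d=(1,0) cyc+3: ok
check 2→ d=(0,1) cyc+3: ok
check 3→ d=(0,1) cyc+3: ok
check 4→ d=(0,1) cyc+3: ok
check 5→ d=(0,1) cyc+3: ok
check 6→ d=(0,1) cyc+3: ok
check 7→ d=(0,2) cyc+3: BAD: non-unit step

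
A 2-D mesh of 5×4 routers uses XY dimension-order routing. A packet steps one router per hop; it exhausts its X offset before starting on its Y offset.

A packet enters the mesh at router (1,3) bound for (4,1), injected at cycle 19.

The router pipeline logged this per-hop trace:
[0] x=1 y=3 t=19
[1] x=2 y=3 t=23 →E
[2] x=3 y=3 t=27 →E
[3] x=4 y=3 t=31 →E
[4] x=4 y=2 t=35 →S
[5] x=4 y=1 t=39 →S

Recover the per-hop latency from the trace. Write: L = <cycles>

From hop 0 (19) to hop 1 (23): +4 cycles.
One hop costs L cycles, so L = 4.

L = 4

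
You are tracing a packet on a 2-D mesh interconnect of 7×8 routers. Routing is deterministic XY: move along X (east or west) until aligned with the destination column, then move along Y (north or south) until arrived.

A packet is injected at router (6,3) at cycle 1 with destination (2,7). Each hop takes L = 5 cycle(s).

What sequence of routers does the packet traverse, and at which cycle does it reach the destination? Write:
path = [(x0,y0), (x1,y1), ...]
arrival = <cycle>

path = [(6,3), (5,3), (4,3), (3,3), (2,3), (2,4), (2,5), (2,6), (2,7)]
arrival = 41

hop 0: (6,3) @ cyc 1
hop 1: (5,3) @ cyc 6  [W]
hop 2: (4,3) @ cyc 11  [W]
hop 3: (3,3) @ cyc 16  [W]
hop 4: (2,3) @ cyc 21  [W]
hop 5: (2,4) @ cyc 26  [N]
hop 6: (2,5) @ cyc 31  [N]
hop 7: (2,6) @ cyc 36  [N]
hop 8: (2,7) @ cyc 41  [N]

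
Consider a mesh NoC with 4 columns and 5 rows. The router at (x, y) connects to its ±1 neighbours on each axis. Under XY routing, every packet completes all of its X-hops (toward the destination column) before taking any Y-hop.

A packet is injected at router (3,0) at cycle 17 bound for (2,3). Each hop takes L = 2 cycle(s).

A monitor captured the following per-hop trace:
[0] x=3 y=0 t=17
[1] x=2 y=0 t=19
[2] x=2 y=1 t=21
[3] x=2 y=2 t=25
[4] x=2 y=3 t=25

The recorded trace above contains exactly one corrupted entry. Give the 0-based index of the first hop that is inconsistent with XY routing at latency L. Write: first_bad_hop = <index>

first_bad_hop = 3

[1] (-1,+0) / 2c ⇒ ok
[2] (+0,+1) / 2c ⇒ ok
[3] (+0,+1) / 4c ⇒ BAD: Δcyc=4≠L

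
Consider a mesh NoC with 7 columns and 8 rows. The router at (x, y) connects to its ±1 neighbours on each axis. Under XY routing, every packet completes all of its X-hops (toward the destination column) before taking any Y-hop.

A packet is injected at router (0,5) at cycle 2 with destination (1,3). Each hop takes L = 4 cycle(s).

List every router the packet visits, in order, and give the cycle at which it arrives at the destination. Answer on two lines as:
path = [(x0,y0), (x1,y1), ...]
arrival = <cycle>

path = [(0,5), (1,5), (1,4), (1,3)]
arrival = 14

[0] x=0 y=5 t=2
[1] x=1 y=5 t=6 →E
[2] x=1 y=4 t=10 →S
[3] x=1 y=3 t=14 →S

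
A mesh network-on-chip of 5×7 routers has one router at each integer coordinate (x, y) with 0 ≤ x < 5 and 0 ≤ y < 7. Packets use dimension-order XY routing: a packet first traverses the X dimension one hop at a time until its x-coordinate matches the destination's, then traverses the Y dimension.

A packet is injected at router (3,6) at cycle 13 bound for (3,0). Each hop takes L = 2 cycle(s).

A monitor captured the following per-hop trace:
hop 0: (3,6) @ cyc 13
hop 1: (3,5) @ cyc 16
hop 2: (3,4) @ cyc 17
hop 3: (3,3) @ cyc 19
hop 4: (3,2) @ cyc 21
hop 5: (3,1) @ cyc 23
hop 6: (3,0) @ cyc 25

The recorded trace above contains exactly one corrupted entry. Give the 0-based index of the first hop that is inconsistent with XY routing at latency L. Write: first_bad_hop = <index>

first_bad_hop = 1

  1: Δx=+0 Δy=-1 Δt=3 [BAD: Δcyc=3≠L]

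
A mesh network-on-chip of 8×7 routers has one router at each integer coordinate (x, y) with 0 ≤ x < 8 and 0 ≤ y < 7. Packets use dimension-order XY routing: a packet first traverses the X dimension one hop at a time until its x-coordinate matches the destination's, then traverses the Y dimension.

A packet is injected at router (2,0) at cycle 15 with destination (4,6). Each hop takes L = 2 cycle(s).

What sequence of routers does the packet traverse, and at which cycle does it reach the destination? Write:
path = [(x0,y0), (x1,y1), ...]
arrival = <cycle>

path = [(2,0), (3,0), (4,0), (4,1), (4,2), (4,3), (4,4), (4,5), (4,6)]
arrival = 31

src (2,0)  cyc=15
E→(3,0)  cyc=17
E→(4,0)  cyc=19
N→(4,1)  cyc=21
N→(4,2)  cyc=23
N→(4,3)  cyc=25
N→(4,4)  cyc=27
N→(4,5)  cyc=29
N→(4,6)  cyc=31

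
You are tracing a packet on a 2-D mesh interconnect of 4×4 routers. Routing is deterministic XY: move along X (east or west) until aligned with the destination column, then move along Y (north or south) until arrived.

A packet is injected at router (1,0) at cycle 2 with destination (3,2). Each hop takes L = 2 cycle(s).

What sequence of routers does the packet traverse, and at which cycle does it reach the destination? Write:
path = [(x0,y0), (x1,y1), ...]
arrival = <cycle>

path = [(1,0), (2,0), (3,0), (3,1), (3,2)]
arrival = 10

hop 0: (1,0) @ cyc 2
hop 1: (2,0) @ cyc 4  [E]
hop 2: (3,0) @ cyc 6  [E]
hop 3: (3,1) @ cyc 8  [N]
hop 4: (3,2) @ cyc 10  [N]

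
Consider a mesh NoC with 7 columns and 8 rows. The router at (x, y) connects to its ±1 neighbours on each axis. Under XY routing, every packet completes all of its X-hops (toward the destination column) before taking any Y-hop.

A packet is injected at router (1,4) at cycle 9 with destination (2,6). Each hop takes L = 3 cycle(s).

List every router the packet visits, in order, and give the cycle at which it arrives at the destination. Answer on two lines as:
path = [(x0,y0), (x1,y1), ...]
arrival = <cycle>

hop 0: (1,4) @ cyc 9
hop 1: (2,4) @ cyc 12  [E]
hop 2: (2,5) @ cyc 15  [N]
hop 3: (2,6) @ cyc 18  [N]

path = [(1,4), (2,4), (2,5), (2,6)]
arrival = 18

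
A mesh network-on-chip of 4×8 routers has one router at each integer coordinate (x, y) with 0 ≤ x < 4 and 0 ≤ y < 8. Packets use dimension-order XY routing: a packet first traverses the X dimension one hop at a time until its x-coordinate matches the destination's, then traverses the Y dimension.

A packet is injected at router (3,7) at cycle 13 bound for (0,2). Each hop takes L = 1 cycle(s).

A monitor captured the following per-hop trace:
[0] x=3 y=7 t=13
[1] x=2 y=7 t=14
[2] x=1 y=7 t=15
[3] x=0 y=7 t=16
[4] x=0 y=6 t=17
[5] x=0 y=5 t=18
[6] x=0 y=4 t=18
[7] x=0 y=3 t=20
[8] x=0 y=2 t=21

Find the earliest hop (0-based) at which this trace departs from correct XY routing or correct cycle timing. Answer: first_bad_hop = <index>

[1] (-1,+0) / 1c ⇒ ok
[2] (-1,+0) / 1c ⇒ ok
[3] (-1,+0) / 1c ⇒ ok
[4] (+0,-1) / 1c ⇒ ok
[5] (+0,-1) / 1c ⇒ ok
[6] (+0,-1) / 0c ⇒ BAD: Δcyc=0≠L

first_bad_hop = 6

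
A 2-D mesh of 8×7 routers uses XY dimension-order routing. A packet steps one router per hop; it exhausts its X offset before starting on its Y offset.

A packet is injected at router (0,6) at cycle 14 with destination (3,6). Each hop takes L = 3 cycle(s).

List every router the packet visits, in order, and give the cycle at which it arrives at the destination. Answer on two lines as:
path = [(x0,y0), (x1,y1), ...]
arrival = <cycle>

path = [(0,6), (1,6), (2,6), (3,6)]
arrival = 23

[0] x=0 y=6 t=14
[1] x=1 y=6 t=17 →E
[2] x=2 y=6 t=20 →E
[3] x=3 y=6 t=23 →E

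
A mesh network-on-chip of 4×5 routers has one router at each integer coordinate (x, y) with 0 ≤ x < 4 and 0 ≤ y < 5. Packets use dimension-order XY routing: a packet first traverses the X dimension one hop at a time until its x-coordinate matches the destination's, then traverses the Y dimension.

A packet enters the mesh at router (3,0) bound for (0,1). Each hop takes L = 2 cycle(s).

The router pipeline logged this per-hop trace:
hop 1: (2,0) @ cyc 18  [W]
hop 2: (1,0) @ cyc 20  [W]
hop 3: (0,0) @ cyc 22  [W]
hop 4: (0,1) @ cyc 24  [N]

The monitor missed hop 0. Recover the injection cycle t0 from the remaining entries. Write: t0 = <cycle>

t0 = 16

At hop 1 the cycle is 18; in general cyc_k = t0 + kL.
Therefore t0 = 18 − L = 16.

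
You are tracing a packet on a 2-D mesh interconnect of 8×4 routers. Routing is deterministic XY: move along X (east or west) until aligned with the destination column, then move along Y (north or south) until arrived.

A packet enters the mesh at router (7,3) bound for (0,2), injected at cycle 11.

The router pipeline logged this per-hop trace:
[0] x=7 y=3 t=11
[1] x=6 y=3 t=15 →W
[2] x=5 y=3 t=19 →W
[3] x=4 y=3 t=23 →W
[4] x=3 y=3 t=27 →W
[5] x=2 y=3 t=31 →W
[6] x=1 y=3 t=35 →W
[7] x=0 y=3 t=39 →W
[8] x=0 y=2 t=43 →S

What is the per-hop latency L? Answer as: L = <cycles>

L = 4

cyc[1] − cyc[0] = 15 − 11 = 4.
Each hop adds L, hence L = 4.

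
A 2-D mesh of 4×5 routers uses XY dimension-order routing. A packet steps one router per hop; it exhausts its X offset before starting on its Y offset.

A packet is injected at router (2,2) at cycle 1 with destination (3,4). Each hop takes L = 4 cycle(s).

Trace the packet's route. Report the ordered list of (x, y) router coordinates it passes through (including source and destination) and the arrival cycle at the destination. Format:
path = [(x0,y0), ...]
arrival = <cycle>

hop 0: (2,2) @ cyc 1
hop 1: (3,2) @ cyc 5  [E]
hop 2: (3,3) @ cyc 9  [N]
hop 3: (3,4) @ cyc 13  [N]

path = [(2,2), (3,2), (3,3), (3,4)]
arrival = 13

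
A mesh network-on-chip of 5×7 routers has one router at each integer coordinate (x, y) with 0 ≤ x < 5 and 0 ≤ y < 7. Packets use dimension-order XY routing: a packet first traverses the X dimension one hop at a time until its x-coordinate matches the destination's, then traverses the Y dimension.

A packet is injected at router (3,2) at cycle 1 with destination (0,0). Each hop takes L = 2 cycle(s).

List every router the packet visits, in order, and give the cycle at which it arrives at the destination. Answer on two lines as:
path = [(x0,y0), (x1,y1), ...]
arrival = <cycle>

path = [(3,2), (2,2), (1,2), (0,2), (0,1), (0,0)]
arrival = 11

[0] x=3 y=2 t=1
[1] x=2 y=2 t=3 →W
[2] x=1 y=2 t=5 →W
[3] x=0 y=2 t=7 →W
[4] x=0 y=1 t=9 →S
[5] x=0 y=0 t=11 →S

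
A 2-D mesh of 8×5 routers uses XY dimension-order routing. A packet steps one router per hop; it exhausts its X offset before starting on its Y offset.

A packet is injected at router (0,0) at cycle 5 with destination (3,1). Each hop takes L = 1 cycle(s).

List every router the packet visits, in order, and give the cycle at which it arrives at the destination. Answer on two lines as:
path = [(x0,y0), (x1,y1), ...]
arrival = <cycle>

hop 0: (0,0) @ cyc 5
hop 1: (1,0) @ cyc 6  [E]
hop 2: (2,0) @ cyc 7  [E]
hop 3: (3,0) @ cyc 8  [E]
hop 4: (3,1) @ cyc 9  [N]

path = [(0,0), (1,0), (2,0), (3,0), (3,1)]
arrival = 9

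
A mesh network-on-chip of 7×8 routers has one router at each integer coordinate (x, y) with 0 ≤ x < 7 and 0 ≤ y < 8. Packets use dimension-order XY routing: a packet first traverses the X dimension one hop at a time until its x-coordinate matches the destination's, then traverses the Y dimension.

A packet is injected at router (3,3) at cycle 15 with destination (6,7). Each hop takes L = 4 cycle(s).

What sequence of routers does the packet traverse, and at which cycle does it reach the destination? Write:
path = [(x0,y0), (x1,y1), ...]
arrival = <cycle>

  0. router=(3,3) cycle=15 (inject)
  1. router=(4,3) cycle=19 dir=E
  2. router=(5,3) cycle=23 dir=E
  3. router=(6,3) cycle=27 dir=E
  4. router=(6,4) cycle=31 dir=N
  5. router=(6,5) cycle=35 dir=N
  6. router=(6,6) cycle=39 dir=N
  7. router=(6,7) cycle=43 dir=N

path = [(3,3), (4,3), (5,3), (6,3), (6,4), (6,5), (6,6), (6,7)]
arrival = 43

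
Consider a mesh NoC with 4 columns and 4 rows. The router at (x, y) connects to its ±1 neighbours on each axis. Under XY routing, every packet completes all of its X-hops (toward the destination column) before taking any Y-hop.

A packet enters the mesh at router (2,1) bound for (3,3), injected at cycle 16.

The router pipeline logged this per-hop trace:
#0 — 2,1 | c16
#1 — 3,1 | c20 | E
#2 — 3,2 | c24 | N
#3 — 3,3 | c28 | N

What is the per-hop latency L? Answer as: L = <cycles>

L = 4

From hop 0 (16) to hop 1 (20): +4 cycles.
One hop costs L cycles, so L = 4.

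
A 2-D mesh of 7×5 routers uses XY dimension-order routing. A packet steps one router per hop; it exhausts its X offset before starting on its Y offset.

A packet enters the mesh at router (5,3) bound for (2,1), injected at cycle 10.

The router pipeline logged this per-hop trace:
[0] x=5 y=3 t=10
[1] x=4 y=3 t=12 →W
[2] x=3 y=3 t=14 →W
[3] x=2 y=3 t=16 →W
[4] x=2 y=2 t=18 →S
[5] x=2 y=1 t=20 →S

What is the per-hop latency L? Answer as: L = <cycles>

From hop 0 (10) to hop 1 (12): +2 cycles.
Each hop adds L, hence L = 2.

L = 2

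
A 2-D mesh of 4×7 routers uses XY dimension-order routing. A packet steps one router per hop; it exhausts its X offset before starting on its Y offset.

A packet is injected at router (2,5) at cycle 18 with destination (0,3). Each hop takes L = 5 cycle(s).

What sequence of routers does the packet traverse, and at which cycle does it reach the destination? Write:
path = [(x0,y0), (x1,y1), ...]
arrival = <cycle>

#0 — 2,5 | c18
#1 — 1,5 | c23 | W
#2 — 0,5 | c28 | W
#3 — 0,4 | c33 | S
#4 — 0,3 | c38 | S

path = [(2,5), (1,5), (0,5), (0,4), (0,3)]
arrival = 38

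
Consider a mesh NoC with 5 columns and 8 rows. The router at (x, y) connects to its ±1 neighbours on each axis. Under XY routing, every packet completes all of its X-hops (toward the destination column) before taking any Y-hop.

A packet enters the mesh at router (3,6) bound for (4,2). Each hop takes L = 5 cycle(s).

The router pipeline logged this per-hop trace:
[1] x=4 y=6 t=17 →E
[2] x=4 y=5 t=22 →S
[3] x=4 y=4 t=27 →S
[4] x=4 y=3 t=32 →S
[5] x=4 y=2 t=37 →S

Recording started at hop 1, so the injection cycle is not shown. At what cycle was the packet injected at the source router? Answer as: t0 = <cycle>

t0 = 12

At hop 1 the cycle is 17; in general cyc_k = t0 + kL.
So t0 = 17 − 1·5 = 12.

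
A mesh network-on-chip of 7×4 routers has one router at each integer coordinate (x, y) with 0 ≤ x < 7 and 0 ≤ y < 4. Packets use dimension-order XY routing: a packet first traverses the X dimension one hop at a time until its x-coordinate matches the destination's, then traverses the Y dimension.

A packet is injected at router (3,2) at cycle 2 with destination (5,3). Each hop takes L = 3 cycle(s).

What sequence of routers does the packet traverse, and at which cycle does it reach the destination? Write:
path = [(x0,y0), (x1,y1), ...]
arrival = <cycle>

t=2: at (3,2)
t=5: at (4,2) after E
t=8: at (5,2) after E
t=11: at (5,3) after N

path = [(3,2), (4,2), (5,2), (5,3)]
arrival = 11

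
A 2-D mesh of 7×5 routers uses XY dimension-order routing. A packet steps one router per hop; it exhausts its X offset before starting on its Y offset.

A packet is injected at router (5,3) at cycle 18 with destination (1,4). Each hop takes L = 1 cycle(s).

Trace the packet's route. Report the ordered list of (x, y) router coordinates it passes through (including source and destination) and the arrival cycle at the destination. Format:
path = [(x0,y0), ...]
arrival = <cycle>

path = [(5,3), (4,3), (3,3), (2,3), (1,3), (1,4)]
arrival = 23

[0] x=5 y=3 t=18
[1] x=4 y=3 t=19 →W
[2] x=3 y=3 t=20 →W
[3] x=2 y=3 t=21 →W
[4] x=1 y=3 t=22 →W
[5] x=1 y=4 t=23 →N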